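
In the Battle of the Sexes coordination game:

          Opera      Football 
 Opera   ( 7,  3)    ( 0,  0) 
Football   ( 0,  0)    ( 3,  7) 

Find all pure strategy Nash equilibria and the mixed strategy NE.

Pure NE: (Opera, Opera) and (Football, Football); Mixed NE: p = 0.7, q = 0.3

Work:
Check pure NE:
(Opera, Opera): (7, 3) - no unilateral deviation beneficial
(Football, Football): (3, 7) - no unilateral deviation beneficial
Mixed NE: P1 plays Opera with p = 0.7, P2 plays Opera with q = 0.3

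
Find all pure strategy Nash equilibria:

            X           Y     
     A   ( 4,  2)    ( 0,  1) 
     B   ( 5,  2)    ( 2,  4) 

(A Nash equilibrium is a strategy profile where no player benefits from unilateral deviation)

Nash equilibrium: (B, Y)

Work:
Best responses:
  P1 vs X: payoffs [4, 5] → best response B (payoff 5)
  P1 vs Y: payoffs [0, 2] → best response B (payoff 2)
  P2 vs A: payoffs [2, 1] → best response X (payoff 2)
  P2 vs B: payoffs [2, 4] → best response Y (payoff 4)
Mutual best responses: (B,Y) → Nash equilibria.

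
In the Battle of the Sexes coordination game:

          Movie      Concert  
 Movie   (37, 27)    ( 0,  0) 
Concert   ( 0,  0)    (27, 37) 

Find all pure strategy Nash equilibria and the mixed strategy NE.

Pure NE: (Movie, Movie) and (Concert, Concert); Mixed NE: p = 0.5781, q = 0.4219

Work:
Check pure NE:
(Movie, Movie): (37, 27) - no unilateral deviation beneficial
(Concert, Concert): (27, 37) - no unilateral deviation beneficial
Mixed NE: P1 plays Movie with p = 0.5781, P2 plays Movie with q = 0.4219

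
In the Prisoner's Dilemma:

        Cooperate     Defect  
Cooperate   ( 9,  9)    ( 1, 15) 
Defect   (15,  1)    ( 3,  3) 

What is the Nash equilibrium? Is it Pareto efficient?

(Defect, Defect) is NE; not Pareto efficient

Work:
Defect dominates Cooperate for both players:
If P2 cooperates: Defect (15) > Cooperate (9)
If P2 defects: Defect (3) > Cooperate (1)
NE: (Defect, Defect) with payoff (3, 3)
But (Cooperate, Cooperate) = (9, 9) Pareto dominates (3, 3)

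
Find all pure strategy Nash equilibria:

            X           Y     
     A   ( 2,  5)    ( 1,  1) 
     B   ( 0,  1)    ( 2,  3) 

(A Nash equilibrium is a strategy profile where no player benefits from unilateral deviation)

Nash equilibrium: (A, X), (B, Y)

Work:
Best responses:
  P1 vs X: payoffs [2, 0] → best response A (payoff 2)
  P1 vs Y: payoffs [1, 2] → best response B (payoff 2)
  P2 vs A: payoffs [5, 1] → best response X (payoff 5)
  P2 vs B: payoffs [1, 3] → best response Y (payoff 3)
Mutual best responses: (A,X), (B,Y) → Nash equilibria.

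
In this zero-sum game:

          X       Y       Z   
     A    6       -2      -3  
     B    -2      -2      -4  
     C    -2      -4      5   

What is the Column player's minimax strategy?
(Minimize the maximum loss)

Column should play Y, value = -2

Work:
Column player minimizes Row's maximum payoff:
Column X: max payoff to Row = 6
Column Y: max payoff to Row = -2
Column Z: max payoff to Row = 5
Minimum is -2, achieved by column Y.
Minimax strategy: Y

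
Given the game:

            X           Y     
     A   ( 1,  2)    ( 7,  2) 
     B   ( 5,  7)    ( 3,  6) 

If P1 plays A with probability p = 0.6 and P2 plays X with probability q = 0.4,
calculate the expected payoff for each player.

E[P1] = 4.28, E[P2] = 3.76

Work:
E[P1] = p·q·π₁(A,X) + p·(1-q)·π₁(A,Y) + (1-p)·q·π₁(B,X) + (1-p)·(1-q)·π₁(B,Y)
= 0.6·0.4·1 + 0.6·0.6·7 + 0.4·0.4·5 + 0.4·0.6·3
= 4.28

E[P2] = 3.76 (similar calculation)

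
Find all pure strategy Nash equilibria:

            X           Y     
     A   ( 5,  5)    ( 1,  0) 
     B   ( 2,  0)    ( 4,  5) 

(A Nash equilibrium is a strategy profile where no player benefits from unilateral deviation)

Nash equilibrium: (A, X), (B, Y)

Work:
Best responses:
  P1 vs X: payoffs [5, 2] → best response A (payoff 5)
  P1 vs Y: payoffs [1, 4] → best response B (payoff 4)
  P2 vs A: payoffs [5, 0] → best response X (payoff 5)
  P2 vs B: payoffs [0, 5] → best response Y (payoff 5)
Mutual best responses: (A,X), (B,Y) → Nash equilibria.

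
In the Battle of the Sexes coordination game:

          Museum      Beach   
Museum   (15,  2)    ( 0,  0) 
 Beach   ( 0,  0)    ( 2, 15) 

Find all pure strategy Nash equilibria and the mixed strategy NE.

Pure NE: (Museum, Museum) and (Beach, Beach); Mixed NE: p = 0.8824, q = 0.1176

Work:
Check pure NE:
(Museum, Museum): (15, 2) - no unilateral deviation beneficial
(Beach, Beach): (2, 15) - no unilateral deviation beneficial
Mixed NE: P1 plays Museum with p = 0.8824, P2 plays Museum with q = 0.1176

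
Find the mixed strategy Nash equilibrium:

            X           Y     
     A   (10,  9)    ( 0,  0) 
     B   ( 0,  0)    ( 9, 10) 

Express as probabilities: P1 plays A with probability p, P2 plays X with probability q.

p = 0.5263, q = 0.4737

Work:
Find probabilities that make opponent indifferent:
P2 chooses q to make P1 indifferent between A and B
P1 chooses p to make P2 indifferent between X and Y
Mixed NE: P1 plays (A: 0.5263, B: 0.4737), P2 plays (X: 0.4737, Y: 0.5263)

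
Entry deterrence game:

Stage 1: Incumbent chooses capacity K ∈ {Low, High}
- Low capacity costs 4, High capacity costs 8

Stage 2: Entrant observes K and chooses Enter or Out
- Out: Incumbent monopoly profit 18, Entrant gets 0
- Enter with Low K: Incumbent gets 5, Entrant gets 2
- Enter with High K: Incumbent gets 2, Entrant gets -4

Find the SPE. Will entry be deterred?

SPE: (High, Enter|Low, Out|High); Entry deterred. Incumbent net profit = 10

Work:
After Low K: Entrant enters (2 > 0)
After High K: Entrant stays out (-4 < 0)
Incumbent: Low → 5−4=1, High → 18−8=10
Incumbent chooses High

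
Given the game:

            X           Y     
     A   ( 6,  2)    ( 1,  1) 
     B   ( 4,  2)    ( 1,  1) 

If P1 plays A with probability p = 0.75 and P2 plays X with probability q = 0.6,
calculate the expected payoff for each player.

E[P1] = 3.7, E[P2] = 1.6

Work:
E[P1] = p·q·π₁(A,X) + p·(1-q)·π₁(A,Y) + (1-p)·q·π₁(B,X) + (1-p)·(1-q)·π₁(B,Y)
= 0.75·0.6·6 + 0.75·0.4·1 + 0.25·0.6·4 + 0.25·0.4·1
= 3.7

E[P2] = 1.6 (similar calculation)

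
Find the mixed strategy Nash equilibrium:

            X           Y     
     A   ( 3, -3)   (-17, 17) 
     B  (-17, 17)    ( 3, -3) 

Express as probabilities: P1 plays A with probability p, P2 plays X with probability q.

p = 0.5, q = 0.5

Work:
Find probabilities that make opponent indifferent:
P2 chooses q to make P1 indifferent between A and B
P1 chooses p to make P2 indifferent between X and Y
Mixed NE: P1 plays (A: 0.5, B: 0.5), P2 plays (X: 0.5, Y: 0.5)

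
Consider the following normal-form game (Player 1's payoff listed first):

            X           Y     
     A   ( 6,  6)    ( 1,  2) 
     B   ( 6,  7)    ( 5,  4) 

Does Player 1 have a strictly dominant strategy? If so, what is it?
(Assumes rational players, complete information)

No strictly dominant strategy exists for Player 1

Work:
A strategy strictly dominates another if it gives a strictly higher payoff against every opponent action. Compare each pair of P1's strategies column-by-column:
  A vs B: [6 vs 6, 1 vs 5] → A does not strictly dominate B (column X: 6 ≤ 6)
  B vs A: [6 vs 6, 5 vs 1] → B does not strictly dominate A (column X: 6 ≤ 6)
No single strategy strictly dominates all others → no strictly dominant strategy.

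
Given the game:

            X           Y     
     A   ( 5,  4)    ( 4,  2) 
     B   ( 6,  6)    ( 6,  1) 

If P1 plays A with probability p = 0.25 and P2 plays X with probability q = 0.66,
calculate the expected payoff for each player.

E[P1] = 5.665, E[P2] = 4.055

Work:
E[P1] = p·q·π₁(A,X) + p·(1-q)·π₁(A,Y) + (1-p)·q·π₁(B,X) + (1-p)·(1-q)·π₁(B,Y)
= 0.25·0.66·5 + 0.25·0.34·4 + 0.75·0.66·6 + 0.75·0.34·6
= 5.665

E[P2] = 4.055 (similar calculation)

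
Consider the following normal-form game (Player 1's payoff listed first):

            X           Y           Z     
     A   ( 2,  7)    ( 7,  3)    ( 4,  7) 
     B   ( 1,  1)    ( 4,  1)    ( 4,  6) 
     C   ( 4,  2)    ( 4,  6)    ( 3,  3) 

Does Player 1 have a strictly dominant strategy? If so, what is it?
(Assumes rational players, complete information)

No strictly dominant strategy exists for Player 1

Work:
A strategy strictly dominates another if it gives a strictly higher payoff against every opponent action. Compare each pair of P1's strategies column-by-column:
  A vs B: [2 vs 1, 7 vs 4, 4 vs 4] → A does not strictly dominate B (column Z: 4 ≤ 4)
  A vs C: [2 vs 4, 7 vs 4, 4 vs 3] → A does not strictly dominate C (column X: 2 ≤ 4)
  B vs A: [1 vs 2, 4 vs 7, 4 vs 4] → B does not strictly dominate A (column X: 1 ≤ 2)
  B vs C: [1 vs 4, 4 vs 4, 4 vs 3] → B does not strictly dominate C (column X: 1 ≤ 4)
  C vs A: [4 vs 2, 4 vs 7, 3 vs 4] → C does not strictly dominate A (column Y: 4 ≤ 7)
  C vs B: [4 vs 1, 4 vs 4, 3 vs 4] → C does not strictly dominate B (column Y: 4 ≤ 4)
No single strategy strictly dominates all others → no strictly dominant strategy.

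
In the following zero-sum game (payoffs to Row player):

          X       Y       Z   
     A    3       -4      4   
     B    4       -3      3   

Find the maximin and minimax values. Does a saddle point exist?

Maximin = -3, Minimax = -3, Saddle: True

Work:
Row minimums: [-4, -3] → maximin = -3
Column maximums: [4, -3, 4] → minimax = -3
Saddle point exists! Game value = -3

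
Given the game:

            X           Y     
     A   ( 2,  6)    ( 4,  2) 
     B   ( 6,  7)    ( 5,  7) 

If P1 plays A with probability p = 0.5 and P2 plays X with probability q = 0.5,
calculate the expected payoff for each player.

E[P1] = 4.25, E[P2] = 5.5

Work:
E[P1] = p·q·π₁(A,X) + p·(1-q)·π₁(A,Y) + (1-p)·q·π₁(B,X) + (1-p)·(1-q)·π₁(B,Y)
= 0.5·0.5·2 + 0.5·0.5·4 + 0.5·0.5·6 + 0.5·0.5·5
= 4.25

E[P2] = 5.5 (similar calculation)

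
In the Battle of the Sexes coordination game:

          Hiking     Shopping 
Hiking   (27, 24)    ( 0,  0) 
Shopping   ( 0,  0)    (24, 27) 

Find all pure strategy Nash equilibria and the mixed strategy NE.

Pure NE: (Hiking, Hiking) and (Shopping, Shopping); Mixed NE: p = 0.5294, q = 0.4706

Work:
Check pure NE:
(Hiking, Hiking): (27, 24) - no unilateral deviation beneficial
(Shopping, Shopping): (24, 27) - no unilateral deviation beneficial
Mixed NE: P1 plays Hiking with p = 0.5294, P2 plays Hiking with q = 0.4706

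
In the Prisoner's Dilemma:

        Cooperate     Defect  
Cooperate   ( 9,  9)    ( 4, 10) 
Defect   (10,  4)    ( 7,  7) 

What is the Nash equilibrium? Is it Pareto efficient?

(Defect, Defect) is NE; not Pareto efficient

Work:
Defect dominates Cooperate for both players:
If P2 cooperates: Defect (10) > Cooperate (9)
If P2 defects: Defect (7) > Cooperate (4)
NE: (Defect, Defect) with payoff (7, 7)
But (Cooperate, Cooperate) = (9, 9) Pareto dominates (7, 7)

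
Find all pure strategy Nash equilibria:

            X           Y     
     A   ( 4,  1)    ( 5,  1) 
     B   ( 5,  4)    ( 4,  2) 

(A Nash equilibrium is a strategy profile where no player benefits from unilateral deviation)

Nash equilibrium: (A, Y), (B, X)

Work:
Best responses:
  P1 vs X: payoffs [4, 5] → best response B (payoff 5)
  P1 vs Y: payoffs [5, 4] → best response A (payoff 5)
  P2 vs A: payoffs [1, 1] → best response X/Y (payoff 1)
  P2 vs B: payoffs [4, 2] → best response X (payoff 4)
Mutual best responses: (A,Y), (B,X) → Nash equilibria.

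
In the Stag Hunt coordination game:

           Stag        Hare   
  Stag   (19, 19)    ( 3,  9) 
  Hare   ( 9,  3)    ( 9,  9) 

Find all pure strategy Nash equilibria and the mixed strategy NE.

Pure NE: (Stag, Stag) and (Hare, Hare); Mixed NE: p = 0.375, q = 0.375

Work:
Check pure NE:
(Stag, Stag): (19, 19) - no unilateral deviation beneficial
(Hare, Hare): (9, 9) - no unilateral deviation beneficial
Mixed NE: P1 plays Stag with p = 0.375, P2 plays Stag with q = 0.375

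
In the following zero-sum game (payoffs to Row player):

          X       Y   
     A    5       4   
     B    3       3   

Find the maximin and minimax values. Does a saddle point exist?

Maximin = 4, Minimax = 4, Saddle: True

Work:
Row minimums: [4, 3] → maximin = 4
Column maximums: [5, 4] → minimax = 4
Saddle point exists! Game value = 4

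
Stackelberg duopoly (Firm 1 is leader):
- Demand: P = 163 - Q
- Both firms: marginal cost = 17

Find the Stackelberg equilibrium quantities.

q₁* (leader) = 73.0, q₂* (follower) = 36.5

Work:
Follower's reaction: q₂ = (a - c - q₁)/2
Leader substitutes: π₁ = q₁·(a - q₁ - (a-c-q₁)/2 - c)
FOC: q₁* = (163 - 17)/2 = 73.00
Then: q₂* = (163 - 17 - 73.0)/2 = 36.50
Leader has first-mover advantage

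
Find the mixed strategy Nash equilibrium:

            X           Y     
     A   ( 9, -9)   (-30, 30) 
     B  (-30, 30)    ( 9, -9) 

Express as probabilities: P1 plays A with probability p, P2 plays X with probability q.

p = 0.5, q = 0.5

Work:
Find probabilities that make opponent indifferent:
P2 chooses q to make P1 indifferent between A and B
P1 chooses p to make P2 indifferent between X and Y
Mixed NE: P1 plays (A: 0.5, B: 0.5), P2 plays (X: 0.5, Y: 0.5)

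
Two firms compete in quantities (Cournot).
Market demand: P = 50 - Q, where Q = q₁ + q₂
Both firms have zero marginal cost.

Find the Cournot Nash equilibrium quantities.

q₁* = q₂* = 16.67; P* = 16.67

Work:
Profit: π_i = P·q_i = (a - q_i - q_j)·q_i
FOC: ∂π_i/∂q_i = a - 2q_i - q_j = 0
Reaction function: q_i = (50 - q_j)/2
Symmetry: q* = 50/3 = 16.67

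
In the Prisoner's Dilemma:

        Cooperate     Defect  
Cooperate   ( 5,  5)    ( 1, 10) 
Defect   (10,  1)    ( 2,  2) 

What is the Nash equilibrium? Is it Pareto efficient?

(Defect, Defect) is NE; not Pareto efficient

Work:
Defect dominates Cooperate for both players:
If P2 cooperates: Defect (10) > Cooperate (5)
If P2 defects: Defect (2) > Cooperate (1)
NE: (Defect, Defect) with payoff (2, 2)
But (Cooperate, Cooperate) = (5, 5) Pareto dominates (2, 2)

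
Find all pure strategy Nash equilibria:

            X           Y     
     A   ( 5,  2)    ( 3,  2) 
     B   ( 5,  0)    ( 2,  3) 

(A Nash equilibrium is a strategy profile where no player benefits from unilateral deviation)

Nash equilibrium: (A, X), (A, Y)

Work:
Best responses:
  P1 vs X: payoffs [5, 5] → best response A/B (payoff 5)
  P1 vs Y: payoffs [3, 2] → best response A (payoff 3)
  P2 vs A: payoffs [2, 2] → best response X/Y (payoff 2)
  P2 vs B: payoffs [0, 3] → best response Y (payoff 3)
Mutual best responses: (A,X), (A,Y) → Nash equilibria.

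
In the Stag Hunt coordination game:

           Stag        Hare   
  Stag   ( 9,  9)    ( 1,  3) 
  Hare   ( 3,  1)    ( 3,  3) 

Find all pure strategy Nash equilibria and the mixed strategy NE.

Pure NE: (Stag, Stag) and (Hare, Hare); Mixed NE: p = 0.25, q = 0.25

Work:
Check pure NE:
(Stag, Stag): (9, 9) - no unilateral deviation beneficial
(Hare, Hare): (3, 3) - no unilateral deviation beneficial
Mixed NE: P1 plays Stag with p = 0.25, P2 plays Stag with q = 0.25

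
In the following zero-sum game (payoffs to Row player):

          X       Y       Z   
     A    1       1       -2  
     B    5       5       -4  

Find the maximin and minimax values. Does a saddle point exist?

Maximin = -2, Minimax = -2, Saddle: True

Work:
Row minimums: [-2, -4] → maximin = -2
Column maximums: [5, 5, -2] → minimax = -2
Saddle point exists! Game value = -2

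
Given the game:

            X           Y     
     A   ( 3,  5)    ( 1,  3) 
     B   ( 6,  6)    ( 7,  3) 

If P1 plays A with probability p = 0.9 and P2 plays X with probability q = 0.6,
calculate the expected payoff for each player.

E[P1] = 2.62, E[P2] = 4.26

Work:
E[P1] = p·q·π₁(A,X) + p·(1-q)·π₁(A,Y) + (1-p)·q·π₁(B,X) + (1-p)·(1-q)·π₁(B,Y)
= 0.9·0.6·3 + 0.9·0.4·1 + 0.1·0.6·6 + 0.1·0.4·7
= 2.62

E[P2] = 4.26 (similar calculation)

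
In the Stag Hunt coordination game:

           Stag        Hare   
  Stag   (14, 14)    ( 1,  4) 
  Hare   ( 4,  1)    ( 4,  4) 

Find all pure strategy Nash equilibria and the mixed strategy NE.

Pure NE: (Stag, Stag) and (Hare, Hare); Mixed NE: p = 0.2308, q = 0.2308

Work:
Check pure NE:
(Stag, Stag): (14, 14) - no unilateral deviation beneficial
(Hare, Hare): (4, 4) - no unilateral deviation beneficial
Mixed NE: P1 plays Stag with p = 0.2308, P2 plays Stag with q = 0.2308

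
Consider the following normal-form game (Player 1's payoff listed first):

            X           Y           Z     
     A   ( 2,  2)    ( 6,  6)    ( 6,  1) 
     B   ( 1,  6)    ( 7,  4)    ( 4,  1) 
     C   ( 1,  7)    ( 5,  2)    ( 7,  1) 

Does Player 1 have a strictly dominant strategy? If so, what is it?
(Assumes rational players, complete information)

No strictly dominant strategy exists for Player 1

Work:
A strategy strictly dominates another if it gives a strictly higher payoff against every opponent action. Compare each pair of P1's strategies column-by-column:
  A vs B: [2 vs 1, 6 vs 7, 6 vs 4] → A does not strictly dominate B (column Y: 6 ≤ 7)
  A vs C: [2 vs 1, 6 vs 5, 6 vs 7] → A does not strictly dominate C (column Z: 6 ≤ 7)
  B vs A: [1 vs 2, 7 vs 6, 4 vs 6] → B does not strictly dominate A (column X: 1 ≤ 2)
  B vs C: [1 vs 1, 7 vs 5, 4 vs 7] → B does not strictly dominate C (column X: 1 ≤ 1)
  C vs A: [1 vs 2, 5 vs 6, 7 vs 6] → C does not strictly dominate A (column X: 1 ≤ 2)
  C vs B: [1 vs 1, 5 vs 7, 7 vs 4] → C does not strictly dominate B (column X: 1 ≤ 1)
No single strategy strictly dominates all others → no strictly dominant strategy.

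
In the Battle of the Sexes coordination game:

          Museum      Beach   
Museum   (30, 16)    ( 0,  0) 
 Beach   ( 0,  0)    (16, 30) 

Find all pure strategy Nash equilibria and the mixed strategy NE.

Pure NE: (Museum, Museum) and (Beach, Beach); Mixed NE: p = 0.6522, q = 0.3478

Work:
Check pure NE:
(Museum, Museum): (30, 16) - no unilateral deviation beneficial
(Beach, Beach): (16, 30) - no unilateral deviation beneficial
Mixed NE: P1 plays Museum with p = 0.6522, P2 plays Museum with q = 0.3478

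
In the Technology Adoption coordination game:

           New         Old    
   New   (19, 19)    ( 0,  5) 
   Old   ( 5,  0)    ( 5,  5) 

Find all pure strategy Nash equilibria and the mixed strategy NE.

Pure NE: (New, New) and (Old, Old); Mixed NE: p = 0.2632, q = 0.2632

Work:
Check pure NE:
(New, New): (19, 19) - no unilateral deviation beneficial
(Old, Old): (5, 5) - no unilateral deviation beneficial
Mixed NE: P1 plays New with p = 0.2632, P2 plays New with q = 0.2632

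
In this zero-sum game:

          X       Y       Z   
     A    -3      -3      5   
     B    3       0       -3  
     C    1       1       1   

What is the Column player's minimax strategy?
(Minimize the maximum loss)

Column should play Y, value = 1

Work:
Column player minimizes Row's maximum payoff:
Column X: max payoff to Row = 3
Column Y: max payoff to Row = 1
Column Z: max payoff to Row = 5
Minimum is 1, achieved by column Y.
Minimax strategy: Y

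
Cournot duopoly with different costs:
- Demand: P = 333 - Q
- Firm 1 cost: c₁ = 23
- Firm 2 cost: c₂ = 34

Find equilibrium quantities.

q₁* = 107.0, q₂* = 96.0

Work:
Reaction: q₁ = (333 - 23 - q₂)/2
Reaction: q₂ = (333 - 34 - q₁)/2
Solve simultaneously:
q₁* = (333 - 2×23 + 34)/3 = 107.0
q₂* = (333 - 2×34 + 23)/3 = 96.0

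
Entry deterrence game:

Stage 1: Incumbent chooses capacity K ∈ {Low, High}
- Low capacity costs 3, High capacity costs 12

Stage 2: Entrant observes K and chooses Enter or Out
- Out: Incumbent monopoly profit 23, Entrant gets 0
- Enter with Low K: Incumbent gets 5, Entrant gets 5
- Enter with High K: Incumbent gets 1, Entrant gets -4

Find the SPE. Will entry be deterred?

SPE: (High, Enter|Low, Out|High); Entry deterred. Incumbent net profit = 11

Work:
After Low K: Entrant enters (5 > 0)
After High K: Entrant stays out (-4 < 0)
Incumbent: Low → 5−3=2, High → 23−12=11
Incumbent chooses High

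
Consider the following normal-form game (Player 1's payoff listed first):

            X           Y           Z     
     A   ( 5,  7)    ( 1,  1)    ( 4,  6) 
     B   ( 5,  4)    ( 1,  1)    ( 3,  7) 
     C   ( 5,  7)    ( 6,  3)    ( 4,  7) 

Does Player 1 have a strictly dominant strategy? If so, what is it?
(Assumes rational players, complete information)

No strictly dominant strategy exists for Player 1

Work:
A strategy strictly dominates another if it gives a strictly higher payoff against every opponent action. Compare each pair of P1's strategies column-by-column:
  A vs B: [5 vs 5, 1 vs 1, 4 vs 3] → A does not strictly dominate B (column X: 5 ≤ 5)
  A vs C: [5 vs 5, 1 vs 6, 4 vs 4] → A does not strictly dominate C (column X: 5 ≤ 5)
  B vs A: [5 vs 5, 1 vs 1, 3 vs 4] → B does not strictly dominate A (column X: 5 ≤ 5)
  B vs C: [5 vs 5, 1 vs 6, 3 vs 4] → B does not strictly dominate C (column X: 5 ≤ 5)
  C vs A: [5 vs 5, 6 vs 1, 4 vs 4] → C does not strictly dominate A (column X: 5 ≤ 5)
  C vs B: [5 vs 5, 6 vs 1, 4 vs 3] → C does not strictly dominate B (column X: 5 ≤ 5)
No single strategy strictly dominates all others → no strictly dominant strategy.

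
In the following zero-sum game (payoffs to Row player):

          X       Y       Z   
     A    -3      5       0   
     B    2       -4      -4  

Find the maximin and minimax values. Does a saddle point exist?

Maximin = -3, Minimax = 0, Saddle: False

Work:
Row minimums: [-3, -4] → maximin = -3
Column maximums: [2, 5, 0] → minimax = 0
No saddle point (maximin ≠ minimax). Mixed strategy needed.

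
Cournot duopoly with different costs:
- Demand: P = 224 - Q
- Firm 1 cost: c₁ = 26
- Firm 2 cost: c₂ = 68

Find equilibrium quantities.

q₁* = 80.0, q₂* = 38.0

Work:
Reaction: q₁ = (224 - 26 - q₂)/2
Reaction: q₂ = (224 - 68 - q₁)/2
Solve simultaneously:
q₁* = (224 - 2×26 + 68)/3 = 80.0
q₂* = (224 - 2×68 + 26)/3 = 38.0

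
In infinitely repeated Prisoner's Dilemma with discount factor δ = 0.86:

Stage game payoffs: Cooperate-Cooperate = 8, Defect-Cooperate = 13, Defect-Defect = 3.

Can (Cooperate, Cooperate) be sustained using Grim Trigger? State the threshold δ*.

δ* = 0.5; since δ = 0.86 ≥ 0.5, cooperation can be sustained

Work:
For Grim Trigger:
Cooperate forever: 8/(1-δ)
Defect then punished: 13 + 3·δ/(1-δ)
Need: 8/(1-δ) ≥ 13 + 3·δ/(1-δ)
Solving: δ ≥ (T-R)/(T-P) = (13-8)/(13-3) = 0.5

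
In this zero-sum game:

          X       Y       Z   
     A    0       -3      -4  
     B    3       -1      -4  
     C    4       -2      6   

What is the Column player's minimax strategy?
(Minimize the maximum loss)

Column should play Y, value = -1

Work:
Column player minimizes Row's maximum payoff:
Column X: max payoff to Row = 4
Column Y: max payoff to Row = -1
Column Z: max payoff to Row = 6
Minimum is -1, achieved by column Y.
Minimax strategy: Y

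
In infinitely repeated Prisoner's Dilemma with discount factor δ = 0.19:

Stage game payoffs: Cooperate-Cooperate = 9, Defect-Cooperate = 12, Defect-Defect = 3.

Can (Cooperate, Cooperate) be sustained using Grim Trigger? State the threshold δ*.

δ* = 0.3333; since δ = 0.19 < 0.3333, cooperation cannot be sustained

Work:
For Grim Trigger:
Cooperate forever: 9/(1-δ)
Defect then punished: 12 + 3·δ/(1-δ)
Need: 9/(1-δ) ≥ 12 + 3·δ/(1-δ)
Solving: δ ≥ (T-R)/(T-P) = (12-9)/(12-3) = 0.3333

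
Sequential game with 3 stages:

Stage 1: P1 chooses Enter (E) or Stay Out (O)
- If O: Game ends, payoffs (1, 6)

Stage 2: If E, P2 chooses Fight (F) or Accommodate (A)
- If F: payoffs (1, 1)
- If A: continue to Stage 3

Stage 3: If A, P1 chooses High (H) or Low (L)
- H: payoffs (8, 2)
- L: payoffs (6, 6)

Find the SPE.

SPE: (E, A, H); Outcome (8, 2)

Work:
Stage 3: P1 chooses H (8 vs 6)
Stage 2: P2: F->1, A->2 (anticipating H). Choose A
Stage 1: P1: O->1, E->8 (anticipating A, H). Choose E
SPE path: E -> A -> H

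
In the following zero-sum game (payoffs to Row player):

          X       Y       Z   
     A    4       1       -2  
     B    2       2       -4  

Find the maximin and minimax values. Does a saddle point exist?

Maximin = -2, Minimax = -2, Saddle: True

Work:
Row minimums: [-2, -4] → maximin = -2
Column maximums: [4, 2, -2] → minimax = -2
Saddle point exists! Game value = -2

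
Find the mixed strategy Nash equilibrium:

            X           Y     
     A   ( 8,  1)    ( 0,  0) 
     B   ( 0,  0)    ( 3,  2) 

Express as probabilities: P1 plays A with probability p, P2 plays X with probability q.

p = 0.6667, q = 0.2727

Work:
Find probabilities that make opponent indifferent:
P2 chooses q to make P1 indifferent between A and B
P1 chooses p to make P2 indifferent between X and Y
Mixed NE: P1 plays (A: 0.6667, B: 0.3333), P2 plays (X: 0.2727, Y: 0.7273)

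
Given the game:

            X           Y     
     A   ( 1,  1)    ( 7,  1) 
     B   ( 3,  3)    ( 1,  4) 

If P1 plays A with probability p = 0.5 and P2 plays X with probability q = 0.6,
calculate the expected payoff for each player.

E[P1] = 2.8, E[P2] = 2.2

Work:
E[P1] = p·q·π₁(A,X) + p·(1-q)·π₁(A,Y) + (1-p)·q·π₁(B,X) + (1-p)·(1-q)·π₁(B,Y)
= 0.5·0.6·1 + 0.5·0.4·7 + 0.5·0.6·3 + 0.5·0.4·1
= 2.8

E[P2] = 2.2 (similar calculation)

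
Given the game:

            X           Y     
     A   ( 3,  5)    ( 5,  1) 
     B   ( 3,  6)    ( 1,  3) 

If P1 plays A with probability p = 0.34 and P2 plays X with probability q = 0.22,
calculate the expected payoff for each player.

E[P1] = 2.5008, E[P2] = 3.0548

Work:
E[P1] = p·q·π₁(A,X) + p·(1-q)·π₁(A,Y) + (1-p)·q·π₁(B,X) + (1-p)·(1-q)·π₁(B,Y)
= 0.34·0.22·3 + 0.34·0.78·5 + 0.66·0.22·3 + 0.66·0.78·1
= 2.5008

E[P2] = 3.0548 (similar calculation)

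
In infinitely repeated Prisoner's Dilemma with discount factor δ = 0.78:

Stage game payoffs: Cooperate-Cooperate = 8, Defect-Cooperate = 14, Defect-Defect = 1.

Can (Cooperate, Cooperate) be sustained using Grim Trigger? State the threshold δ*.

δ* = 0.4615; since δ = 0.78 ≥ 0.4615, cooperation can be sustained

Work:
For Grim Trigger:
Cooperate forever: 8/(1-δ)
Defect then punished: 14 + 1·δ/(1-δ)
Need: 8/(1-δ) ≥ 14 + 1·δ/(1-δ)
Solving: δ ≥ (T-R)/(T-P) = (14-8)/(14-1) = 0.4615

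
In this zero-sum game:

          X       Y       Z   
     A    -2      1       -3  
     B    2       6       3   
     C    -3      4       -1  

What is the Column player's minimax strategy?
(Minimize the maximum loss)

Column should play X, value = 2

Work:
Column player minimizes Row's maximum payoff:
Column X: max payoff to Row = 2
Column Y: max payoff to Row = 6
Column Z: max payoff to Row = 3
Minimum is 2, achieved by column X.
Minimax strategy: X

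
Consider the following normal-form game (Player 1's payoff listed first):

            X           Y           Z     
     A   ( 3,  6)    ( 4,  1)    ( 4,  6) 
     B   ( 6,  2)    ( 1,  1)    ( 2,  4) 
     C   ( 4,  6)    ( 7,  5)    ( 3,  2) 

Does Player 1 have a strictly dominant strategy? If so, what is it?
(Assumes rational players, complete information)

No strictly dominant strategy exists for Player 1

Work:
A strategy strictly dominates another if it gives a strictly higher payoff against every opponent action. Compare each pair of P1's strategies column-by-column:
  A vs B: [3 vs 6, 4 vs 1, 4 vs 2] → A does not strictly dominate B (column X: 3 ≤ 6)
  A vs C: [3 vs 4, 4 vs 7, 4 vs 3] → A does not strictly dominate C (column X: 3 ≤ 4)
  B vs A: [6 vs 3, 1 vs 4, 2 vs 4] → B does not strictly dominate A (column Y: 1 ≤ 4)
  B vs C: [6 vs 4, 1 vs 7, 2 vs 3] → B does not strictly dominate C (column Y: 1 ≤ 7)
  C vs A: [4 vs 3, 7 vs 4, 3 vs 4] → C does not strictly dominate A (column Z: 3 ≤ 4)
  C vs B: [4 vs 6, 7 vs 1, 3 vs 2] → C does not strictly dominate B (column X: 4 ≤ 6)
No single strategy strictly dominates all others → no strictly dominant strategy.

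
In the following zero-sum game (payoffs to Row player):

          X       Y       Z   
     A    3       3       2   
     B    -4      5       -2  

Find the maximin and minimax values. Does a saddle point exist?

Maximin = 2, Minimax = 2, Saddle: True

Work:
Row minimums: [2, -4] → maximin = 2
Column maximums: [3, 5, 2] → minimax = 2
Saddle point exists! Game value = 2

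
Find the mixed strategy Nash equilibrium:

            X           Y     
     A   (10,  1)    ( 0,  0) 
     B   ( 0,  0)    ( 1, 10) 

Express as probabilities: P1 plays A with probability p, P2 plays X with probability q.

p = 0.9091, q = 0.0909

Work:
Find probabilities that make opponent indifferent:
P2 chooses q to make P1 indifferent between A and B
P1 chooses p to make P2 indifferent between X and Y
Mixed NE: P1 plays (A: 0.9091, B: 0.0909), P2 plays (X: 0.0909, Y: 0.9091)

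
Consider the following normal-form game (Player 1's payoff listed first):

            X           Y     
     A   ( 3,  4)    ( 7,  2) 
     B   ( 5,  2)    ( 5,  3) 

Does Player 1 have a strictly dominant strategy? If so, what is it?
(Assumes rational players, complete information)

No strictly dominant strategy exists for Player 1

Work:
A strategy strictly dominates another if it gives a strictly higher payoff against every opponent action. Compare each pair of P1's strategies column-by-column:
  A vs B: [3 vs 5, 7 vs 5] → A does not strictly dominate B (column X: 3 ≤ 5)
  B vs A: [5 vs 3, 5 vs 7] → B does not strictly dominate A (column Y: 5 ≤ 7)
No single strategy strictly dominates all others → no strictly dominant strategy.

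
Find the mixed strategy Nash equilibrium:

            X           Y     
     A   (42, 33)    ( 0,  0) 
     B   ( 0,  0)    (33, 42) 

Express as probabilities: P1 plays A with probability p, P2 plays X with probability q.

p = 0.56, q = 0.44

Work:
Find probabilities that make opponent indifferent:
P2 chooses q to make P1 indifferent between A and B
P1 chooses p to make P2 indifferent between X and Y
Mixed NE: P1 plays (A: 0.56, B: 0.44), P2 plays (X: 0.44, Y: 0.56)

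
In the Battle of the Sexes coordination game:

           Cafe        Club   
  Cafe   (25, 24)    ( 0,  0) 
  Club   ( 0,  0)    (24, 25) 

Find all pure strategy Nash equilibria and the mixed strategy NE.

Pure NE: (Cafe, Cafe) and (Club, Club); Mixed NE: p = 0.5102, q = 0.4898

Work:
Check pure NE:
(Cafe, Cafe): (25, 24) - no unilateral deviation beneficial
(Club, Club): (24, 25) - no unilateral deviation beneficial
Mixed NE: P1 plays Cafe with p = 0.5102, P2 plays Cafe with q = 0.4898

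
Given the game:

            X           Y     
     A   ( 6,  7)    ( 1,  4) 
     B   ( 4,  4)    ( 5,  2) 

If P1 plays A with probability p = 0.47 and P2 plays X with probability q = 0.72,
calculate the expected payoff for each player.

E[P1] = 4.4304, E[P2] = 4.7184

Work:
E[P1] = p·q·π₁(A,X) + p·(1-q)·π₁(A,Y) + (1-p)·q·π₁(B,X) + (1-p)·(1-q)·π₁(B,Y)
= 0.47·0.72·6 + 0.47·0.28·1 + 0.53·0.72·4 + 0.53·0.28·5
= 4.4304

E[P2] = 4.7184 (similar calculation)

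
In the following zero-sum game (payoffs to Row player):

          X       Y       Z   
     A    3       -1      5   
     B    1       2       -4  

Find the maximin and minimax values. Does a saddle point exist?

Maximin = -1, Minimax = 2, Saddle: False

Work:
Row minimums: [-1, -4] → maximin = -1
Column maximums: [3, 2, 5] → minimax = 2
No saddle point (maximin ≠ minimax). Mixed strategy needed.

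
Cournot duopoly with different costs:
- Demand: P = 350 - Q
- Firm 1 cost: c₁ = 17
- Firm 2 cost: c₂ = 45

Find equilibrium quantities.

q₁* = 120.33, q₂* = 92.33

Work:
Reaction: q₁ = (350 - 17 - q₂)/2
Reaction: q₂ = (350 - 45 - q₁)/2
Solve simultaneously:
q₁* = (350 - 2×17 + 45)/3 = 120.33
q₂* = (350 - 2×45 + 17)/3 = 92.33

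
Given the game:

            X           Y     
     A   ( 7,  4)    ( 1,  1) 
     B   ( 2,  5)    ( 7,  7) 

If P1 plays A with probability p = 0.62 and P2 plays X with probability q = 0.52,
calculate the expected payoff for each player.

E[P1] = 4.2264, E[P2] = 3.852

Work:
E[P1] = p·q·π₁(A,X) + p·(1-q)·π₁(A,Y) + (1-p)·q·π₁(B,X) + (1-p)·(1-q)·π₁(B,Y)
= 0.62·0.52·7 + 0.62·0.48·1 + 0.38·0.52·2 + 0.38·0.48·7
= 4.2264

E[P2] = 3.852 (similar calculation)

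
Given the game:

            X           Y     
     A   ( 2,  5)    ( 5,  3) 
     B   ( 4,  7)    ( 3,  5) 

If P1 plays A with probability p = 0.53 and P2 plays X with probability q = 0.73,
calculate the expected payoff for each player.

E[P1] = 3.2424, E[P2] = 5.4

Work:
E[P1] = p·q·π₁(A,X) + p·(1-q)·π₁(A,Y) + (1-p)·q·π₁(B,X) + (1-p)·(1-q)·π₁(B,Y)
= 0.53·0.73·2 + 0.53·0.27·5 + 0.47·0.73·4 + 0.47·0.27·3
= 3.2424

E[P2] = 5.4 (similar calculation)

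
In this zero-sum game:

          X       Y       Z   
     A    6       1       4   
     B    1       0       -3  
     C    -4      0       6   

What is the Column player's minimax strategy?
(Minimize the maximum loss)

Column should play Y, value = 1

Work:
Column player minimizes Row's maximum payoff:
Column X: max payoff to Row = 6
Column Y: max payoff to Row = 1
Column Z: max payoff to Row = 6
Minimum is 1, achieved by column Y.
Minimax strategy: Y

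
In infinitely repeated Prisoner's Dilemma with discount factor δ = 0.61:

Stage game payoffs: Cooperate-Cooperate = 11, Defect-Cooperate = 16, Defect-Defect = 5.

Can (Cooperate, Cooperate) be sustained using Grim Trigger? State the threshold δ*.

δ* = 0.4545; since δ = 0.61 ≥ 0.4545, cooperation can be sustained

Work:
For Grim Trigger:
Cooperate forever: 11/(1-δ)
Defect then punished: 16 + 5·δ/(1-δ)
Need: 11/(1-δ) ≥ 16 + 5·δ/(1-δ)
Solving: δ ≥ (T-R)/(T-P) = (16-11)/(16-5) = 0.4545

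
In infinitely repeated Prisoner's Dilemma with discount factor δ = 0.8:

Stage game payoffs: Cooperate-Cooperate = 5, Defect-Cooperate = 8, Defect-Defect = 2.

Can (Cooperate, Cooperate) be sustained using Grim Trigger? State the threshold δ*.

δ* = 0.5; since δ = 0.8 ≥ 0.5, cooperation can be sustained

Work:
For Grim Trigger:
Cooperate forever: 5/(1-δ)
Defect then punished: 8 + 2·δ/(1-δ)
Need: 5/(1-δ) ≥ 8 + 2·δ/(1-δ)
Solving: δ ≥ (T-R)/(T-P) = (8-5)/(8-2) = 0.5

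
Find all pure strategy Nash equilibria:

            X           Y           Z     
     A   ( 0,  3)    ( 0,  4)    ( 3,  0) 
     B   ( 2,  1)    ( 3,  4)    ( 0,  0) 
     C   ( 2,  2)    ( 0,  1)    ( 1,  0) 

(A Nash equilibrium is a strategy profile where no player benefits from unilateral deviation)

Nash equilibrium: (B, Y), (C, X)

Work:
Best responses:
  P1 vs X: payoffs [0, 2, 2] → best response B/C (payoff 2)
  P1 vs Y: payoffs [0, 3, 0] → best response B (payoff 3)
  P1 vs Z: payoffs [3, 0, 1] → best response A (payoff 3)
  P2 vs A: payoffs [3, 4, 0] → best response Y (payoff 4)
  P2 vs B: payoffs [1, 4, 0] → best response Y (payoff 4)
  P2 vs C: payoffs [2, 1, 0] → best response X (payoff 2)
Mutual best responses: (B,Y), (C,X) → Nash equilibria.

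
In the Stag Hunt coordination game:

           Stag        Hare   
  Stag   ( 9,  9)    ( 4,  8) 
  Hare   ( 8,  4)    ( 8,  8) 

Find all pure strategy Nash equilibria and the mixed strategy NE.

Pure NE: (Stag, Stag) and (Hare, Hare); Mixed NE: p = 0.8, q = 0.8

Work:
Check pure NE:
(Stag, Stag): (9, 9) - no unilateral deviation beneficial
(Hare, Hare): (8, 8) - no unilateral deviation beneficial
Mixed NE: P1 plays Stag with p = 0.8, P2 plays Stag with q = 0.8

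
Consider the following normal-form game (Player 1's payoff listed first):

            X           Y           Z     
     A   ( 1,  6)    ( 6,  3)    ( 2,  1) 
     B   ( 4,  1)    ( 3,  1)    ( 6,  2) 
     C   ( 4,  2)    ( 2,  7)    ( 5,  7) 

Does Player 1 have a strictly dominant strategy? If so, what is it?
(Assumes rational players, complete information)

No strictly dominant strategy exists for Player 1

Work:
A strategy strictly dominates another if it gives a strictly higher payoff against every opponent action. Compare each pair of P1's strategies column-by-column:
  A vs B: [1 vs 4, 6 vs 3, 2 vs 6] → A does not strictly dominate B (column X: 1 ≤ 4)
  A vs C: [1 vs 4, 6 vs 2, 2 vs 5] → A does not strictly dominate C (column X: 1 ≤ 4)
  B vs A: [4 vs 1, 3 vs 6, 6 vs 2] → B does not strictly dominate A (column Y: 3 ≤ 6)
  B vs C: [4 vs 4, 3 vs 2, 6 vs 5] → B does not strictly dominate C (column X: 4 ≤ 4)
  C vs A: [4 vs 1, 2 vs 6, 5 vs 2] → C does not strictly dominate A (column Y: 2 ≤ 6)
  C vs B: [4 vs 4, 2 vs 3, 5 vs 6] → C does not strictly dominate B (column X: 4 ≤ 4)
No single strategy strictly dominates all others → no strictly dominant strategy.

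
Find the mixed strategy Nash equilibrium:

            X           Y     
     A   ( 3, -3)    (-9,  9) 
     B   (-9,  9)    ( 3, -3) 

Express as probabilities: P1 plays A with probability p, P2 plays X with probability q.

p = 0.5, q = 0.5

Work:
Find probabilities that make opponent indifferent:
P2 chooses q to make P1 indifferent between A and B
P1 chooses p to make P2 indifferent between X and Y
Mixed NE: P1 plays (A: 0.5, B: 0.5), P2 plays (X: 0.5, Y: 0.5)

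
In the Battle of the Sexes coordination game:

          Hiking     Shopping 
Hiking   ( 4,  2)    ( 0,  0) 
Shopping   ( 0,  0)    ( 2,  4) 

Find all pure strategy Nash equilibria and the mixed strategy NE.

Pure NE: (Hiking, Hiking) and (Shopping, Shopping); Mixed NE: p = 0.6667, q = 0.3333

Work:
Check pure NE:
(Hiking, Hiking): (4, 2) - no unilateral deviation beneficial
(Shopping, Shopping): (2, 4) - no unilateral deviation beneficial
Mixed NE: P1 plays Hiking with p = 0.6667, P2 plays Hiking with q = 0.3333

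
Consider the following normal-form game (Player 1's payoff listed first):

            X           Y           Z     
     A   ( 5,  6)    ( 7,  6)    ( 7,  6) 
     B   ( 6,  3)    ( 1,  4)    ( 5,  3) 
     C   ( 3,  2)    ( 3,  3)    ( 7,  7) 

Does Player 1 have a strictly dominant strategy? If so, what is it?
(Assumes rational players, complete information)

No strictly dominant strategy exists for Player 1

Work:
A strategy strictly dominates another if it gives a strictly higher payoff against every opponent action. Compare each pair of P1's strategies column-by-column:
  A vs B: [5 vs 6, 7 vs 1, 7 vs 5] → A does not strictly dominate B (column X: 5 ≤ 6)
  A vs C: [5 vs 3, 7 vs 3, 7 vs 7] → A does not strictly dominate C (column Z: 7 ≤ 7)
  B vs A: [6 vs 5, 1 vs 7, 5 vs 7] → B does not strictly dominate A (column Y: 1 ≤ 7)
  B vs C: [6 vs 3, 1 vs 3, 5 vs 7] → B does not strictly dominate C (column Y: 1 ≤ 3)
  C vs A: [3 vs 5, 3 vs 7, 7 vs 7] → C does not strictly dominate A (column X: 3 ≤ 5)
  C vs B: [3 vs 6, 3 vs 1, 7 vs 5] → C does not strictly dominate B (column X: 3 ≤ 6)
No single strategy strictly dominates all others → no strictly dominant strategy.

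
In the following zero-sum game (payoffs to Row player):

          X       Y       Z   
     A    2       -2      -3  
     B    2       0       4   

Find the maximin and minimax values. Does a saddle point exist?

Maximin = 0, Minimax = 0, Saddle: True

Work:
Row minimums: [-3, 0] → maximin = 0
Column maximums: [2, 0, 4] → minimax = 0
Saddle point exists! Game value = 0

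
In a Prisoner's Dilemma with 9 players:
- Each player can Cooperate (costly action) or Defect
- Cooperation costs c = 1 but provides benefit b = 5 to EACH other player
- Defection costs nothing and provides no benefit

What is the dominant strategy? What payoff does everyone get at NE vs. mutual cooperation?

Dominant: Defect; NE payoff = 0; Coop payoff = 39

Work:
Defect dominates (saves cost c = 1, benefit to others is external)
NE: All defect → everyone gets 0
If all cooperate: each receives (8)×5 - 1 = 39
Social dilemma: 39 > 0 but NE gives 0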